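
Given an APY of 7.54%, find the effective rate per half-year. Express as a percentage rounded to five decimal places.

The per-half-year rate i satisfies (1 + i)^2 = 1 + 0.0754.
i = 1.0754^(1/2) − 1 = 0.0370149 = 3.70149%.

3.70149%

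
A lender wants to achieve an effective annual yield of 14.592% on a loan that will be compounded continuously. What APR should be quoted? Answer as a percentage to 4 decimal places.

13.6208%

Continuous: nominal r satisfies e^r − 1 = 0.14592.
r = ln(1 + 0.14592) = ln(1.14592) = 0.136208 = 13.6208%.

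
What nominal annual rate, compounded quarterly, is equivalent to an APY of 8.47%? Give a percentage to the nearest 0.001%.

(1 + r/4)^4 − 1 = 0.0847, so 1 + r/4 = 1.0847^(1/4).
r/4 = 0.020534, so r = 0.082135 = 8.214%.

8.214%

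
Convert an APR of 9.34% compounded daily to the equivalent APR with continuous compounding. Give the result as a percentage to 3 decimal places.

9.339%

EAR = (1 + 0.0934/365)^365 − 1 = 0.097888.
Equivalent continuous rate: r = ln(1 + 0.097888) = 0.093388 = 9.339%.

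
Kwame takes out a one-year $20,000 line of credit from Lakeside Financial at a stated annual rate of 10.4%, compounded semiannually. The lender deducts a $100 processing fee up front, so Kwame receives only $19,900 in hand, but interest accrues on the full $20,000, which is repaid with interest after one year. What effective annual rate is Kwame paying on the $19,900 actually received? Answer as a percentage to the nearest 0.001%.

11.227%

Amount owed after one year: 20,000 × (1 + 0.104/2)^2 = 20,000 × 1.106704 = $22,134.08.
Effective rate on net proceeds: 22,134.08 / 19,900 − 1 = 0.112265 = 11.227%.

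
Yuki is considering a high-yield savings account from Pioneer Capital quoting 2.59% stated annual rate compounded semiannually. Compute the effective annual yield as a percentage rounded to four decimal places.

EAR = (1 + 0.0259/2)^2 − 1.
= 1.026068 − 1 = 2.6068%.

2.6068%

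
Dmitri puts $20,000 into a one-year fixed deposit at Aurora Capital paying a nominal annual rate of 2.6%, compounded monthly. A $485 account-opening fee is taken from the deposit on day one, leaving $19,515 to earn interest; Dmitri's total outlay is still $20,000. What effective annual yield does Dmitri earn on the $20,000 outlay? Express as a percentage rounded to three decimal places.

Value after one year: 19,515 × (1 + 0.026/12)^12 = 19,515 × 1.026312 = $20,028.48.
Effective yield on the $20,000 outlay: 20,028.48 / 20,000 − 1 = 0.001424 = 0.142%.

0.142%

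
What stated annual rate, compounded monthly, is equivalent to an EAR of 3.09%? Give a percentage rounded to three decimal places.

(1 + r/12)^12 − 1 = 0.0309, so 1 + r/12 = 1.0309^(1/12).
r/12 = 0.002539, so r = 0.030471 = 3.047%.

3.047%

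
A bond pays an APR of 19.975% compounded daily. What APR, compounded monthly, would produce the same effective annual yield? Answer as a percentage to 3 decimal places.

20.137%

EAR = (1 + 0.19975/365)^365 − 1 = 0.221031.
Solve (1 + r/12)^12 = 1.221031: r/12 = 1.221031^(1/12) − 1 = 0.016781, so r = 0.201366 = 20.137%.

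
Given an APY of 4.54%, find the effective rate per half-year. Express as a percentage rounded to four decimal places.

2.2448%

The per-half-year rate i satisfies (1 + i)^2 = 1 + 0.0454.
i = 1.0454^(1/2) − 1 = 0.0224480 = 2.2448%.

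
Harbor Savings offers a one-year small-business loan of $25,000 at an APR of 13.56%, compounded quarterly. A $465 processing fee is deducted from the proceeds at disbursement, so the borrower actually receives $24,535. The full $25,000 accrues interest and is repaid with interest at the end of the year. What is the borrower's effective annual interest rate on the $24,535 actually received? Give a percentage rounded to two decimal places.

16.43%

Amount owed after one year: 25,000 × (1 + 0.1356/4)^4 = 25,000 × 1.142652 = $28,566.31.
Effective rate on net proceeds: 28,566.31 / 24,535 − 1 = 0.164309 = 16.43%.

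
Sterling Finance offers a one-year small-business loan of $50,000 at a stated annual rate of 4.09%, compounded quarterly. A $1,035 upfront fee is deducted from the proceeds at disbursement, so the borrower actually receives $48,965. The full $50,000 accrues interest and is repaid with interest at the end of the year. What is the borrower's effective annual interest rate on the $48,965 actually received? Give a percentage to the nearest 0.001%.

Amount owed after one year: 50,000 × (1 + 0.0409/4)^4 = 50,000 × 1.041532 = $52,076.58.
Effective rate on net proceeds: 52,076.58 / 48,965 − 1 = 0.063547 = 6.355%.

6.355%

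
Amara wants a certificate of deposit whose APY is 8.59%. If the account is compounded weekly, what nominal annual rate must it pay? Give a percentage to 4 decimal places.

8.2474%

(1 + r/52)^52 − 1 = 0.0859, so 1 + r/52 = 1.0859^(1/52).
r/52 = 0.001586, so r = 0.082474 = 8.2474%.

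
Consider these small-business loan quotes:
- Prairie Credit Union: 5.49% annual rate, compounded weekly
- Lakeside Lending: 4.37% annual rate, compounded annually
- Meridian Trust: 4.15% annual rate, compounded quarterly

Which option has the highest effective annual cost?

Prairie Credit Union

Prairie Credit Union: (1 + 0.0549/52)^52 − 1 = 5.640%
Lakeside Lending: compounded annually, EAR = 4.370%
Meridian Trust: (1 + 0.0415/4)^4 − 1 = 4.215%
The highest effective annual rate is Prairie Credit Union at 5.640%.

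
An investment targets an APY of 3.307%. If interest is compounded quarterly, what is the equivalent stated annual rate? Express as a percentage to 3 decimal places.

(1 + r/4)^4 − 1 = 0.03307, so 1 + r/4 = 1.03307^(1/4).
r/4 = 0.008167, so r = 0.032668 = 3.267%.

3.267%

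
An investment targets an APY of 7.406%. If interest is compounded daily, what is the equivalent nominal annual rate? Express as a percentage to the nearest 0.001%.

(1 + r/365)^365 − 1 = 0.07406, so 1 + r/365 = 1.07406^(1/365).
r/365 = 0.000196, so r = 0.071453 = 7.145%.

7.145%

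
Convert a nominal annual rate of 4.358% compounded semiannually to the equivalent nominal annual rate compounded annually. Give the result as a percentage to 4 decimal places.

EAR = (1 + 0.04358/2)^2 − 1 = 0.044055.
Compounded annually, the equivalent nominal rate is the EAR itself: 4.4055%.

4.4055%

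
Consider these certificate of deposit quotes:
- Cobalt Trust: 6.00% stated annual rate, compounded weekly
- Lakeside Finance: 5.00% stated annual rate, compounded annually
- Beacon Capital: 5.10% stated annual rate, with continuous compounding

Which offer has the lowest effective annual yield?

Cobalt Trust: (1 + 0.0600/52)^52 − 1 = 6.180%
Lakeside Finance: compounded annually, EAR = 5.000%
Beacon Capital: e^0.0510 − 1 = 5.232%
The lowest effective annual rate is Lakeside Finance at 5.000%.

Lakeside Finance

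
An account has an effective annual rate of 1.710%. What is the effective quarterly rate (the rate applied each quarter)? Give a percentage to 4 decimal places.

0.4248%

The per-quarter rate i satisfies (1 + i)^4 = 1 + 0.01710.
i = 1.01710^(1/4) − 1 = 0.0042479 = 0.4248%.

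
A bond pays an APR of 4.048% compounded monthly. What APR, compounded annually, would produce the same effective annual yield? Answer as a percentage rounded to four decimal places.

EAR = (1 + 0.04048/12)^12 − 1 = 0.041240.
Compounded annually, the equivalent nominal rate is the EAR itself: 4.1240%.

4.1240%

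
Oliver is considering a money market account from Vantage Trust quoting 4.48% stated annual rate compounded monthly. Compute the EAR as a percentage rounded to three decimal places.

4.573%

EAR = (1 + 0.0448/12)^12 − 1.
= (1 + 0.003733)^12 − 1 = 1.045731 − 1 = 4.573%.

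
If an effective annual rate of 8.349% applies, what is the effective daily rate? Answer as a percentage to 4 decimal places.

0.0220%

The per-day rate i satisfies (1 + i)^365 = 1 + 0.08349.
i = 1.08349^(1/365) − 1 = 0.0002197 = 0.0220%.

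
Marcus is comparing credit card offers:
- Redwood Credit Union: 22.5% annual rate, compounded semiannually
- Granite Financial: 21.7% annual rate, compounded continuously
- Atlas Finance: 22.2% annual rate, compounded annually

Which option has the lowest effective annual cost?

Redwood Credit Union: (1 + 0.225/2)^2 − 1 = 23.766%
Granite Financial: e^0.217 − 1 = 24.234%
Atlas Finance: compounded annually, EAR = 22.200%
The lowest effective annual rate is Atlas Finance at 22.200%.

Atlas Finance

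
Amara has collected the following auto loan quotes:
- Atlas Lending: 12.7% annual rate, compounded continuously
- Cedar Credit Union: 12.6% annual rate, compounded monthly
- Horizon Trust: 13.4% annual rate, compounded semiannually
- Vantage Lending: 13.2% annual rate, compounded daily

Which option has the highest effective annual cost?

Vantage Lending

Atlas Lending: e^0.127 − 1 = 13.542%
Cedar Credit Union: (1 + 0.126/12)^12 − 1 = 13.354%
Horizon Trust: (1 + 0.134/2)^2 − 1 = 13.849%
Vantage Lending: (1 + 0.132/365)^365 − 1 = 14.108%
The highest effective annual rate is Vantage Lending at 14.108%.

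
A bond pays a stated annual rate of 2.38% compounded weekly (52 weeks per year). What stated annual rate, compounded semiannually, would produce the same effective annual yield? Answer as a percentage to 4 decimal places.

EAR = (1 + 0.0238/52)^52 − 1 = 0.024080.
Solve (1 + r/2)^2 = 1.024080: r/2 = 1.024080^(1/2) − 1 = 0.011968, so r = 0.023937 = 2.3937%.

2.3937%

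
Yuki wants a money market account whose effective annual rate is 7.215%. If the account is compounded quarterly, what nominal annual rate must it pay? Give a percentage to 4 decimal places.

(1 + r/4)^4 − 1 = 0.07215, so 1 + r/4 = 1.07215^(1/4).
r/4 = 0.017569, so r = 0.070276 = 7.0276%.

7.0276%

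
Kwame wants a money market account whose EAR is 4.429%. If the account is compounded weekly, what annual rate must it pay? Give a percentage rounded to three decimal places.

4.336%

(1 + r/52)^52 − 1 = 0.04429, so 1 + r/52 = 1.04429^(1/52).
r/52 = 0.000834, so r = 0.043355 = 4.336%.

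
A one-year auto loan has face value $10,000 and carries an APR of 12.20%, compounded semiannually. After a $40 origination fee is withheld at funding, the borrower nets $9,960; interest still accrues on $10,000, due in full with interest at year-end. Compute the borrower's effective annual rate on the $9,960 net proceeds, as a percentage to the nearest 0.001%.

13.024%

Amount owed after one year: 10,000 × (1 + 0.1220/2)^2 = 10,000 × 1.125721 = $11,257.21.
Effective rate on net proceeds: 11,257.21 / 9,960 − 1 = 0.130242 = 13.024%.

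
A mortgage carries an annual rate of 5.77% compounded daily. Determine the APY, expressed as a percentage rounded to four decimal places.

5.9392%

EAR = (1 + 0.0577/365)^365 − 1.
= (1 + 0.000158)^365 − 1 = 1.059392 − 1 = 5.9392%.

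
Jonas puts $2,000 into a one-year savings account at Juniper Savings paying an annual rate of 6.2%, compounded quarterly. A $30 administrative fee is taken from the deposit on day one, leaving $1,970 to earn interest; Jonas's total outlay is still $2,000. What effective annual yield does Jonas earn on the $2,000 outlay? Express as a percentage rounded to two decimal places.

4.75%

Value after one year: 1,970 × (1 + 0.062/4)^4 = 1,970 × 1.063456 = $2,095.01.
Effective yield on the $2,000 outlay: 2,095.01 / 2,000 − 1 = 0.047505 = 4.75%.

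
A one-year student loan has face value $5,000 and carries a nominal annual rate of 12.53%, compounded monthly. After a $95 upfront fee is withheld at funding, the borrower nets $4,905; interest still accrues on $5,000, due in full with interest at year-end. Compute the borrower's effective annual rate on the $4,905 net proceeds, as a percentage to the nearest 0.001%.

Amount owed after one year: 5,000 × (1 + 0.1253/12)^12 = 5,000 × 1.132752 = $5,663.76.
Effective rate on net proceeds: 5,663.76 / 4,905 − 1 = 0.154691 = 15.469%.

15.469%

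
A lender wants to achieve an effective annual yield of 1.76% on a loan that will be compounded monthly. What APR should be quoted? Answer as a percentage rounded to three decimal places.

1.746%

(1 + r/12)^12 − 1 = 0.0176, so 1 + r/12 = 1.0176^(1/12).
r/12 = 0.001455, so r = 0.017460 = 1.746%.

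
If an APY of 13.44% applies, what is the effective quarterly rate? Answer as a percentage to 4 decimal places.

3.2028%

The per-quarter rate i satisfies (1 + i)^4 = 1 + 0.1344.
i = 1.1344^(1/4) − 1 = 0.0320282 = 3.2028%.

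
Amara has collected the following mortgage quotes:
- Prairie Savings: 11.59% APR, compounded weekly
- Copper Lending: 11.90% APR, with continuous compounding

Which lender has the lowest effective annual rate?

Prairie Savings: (1 + 0.1159/52)^52 − 1 = 12.274%
Copper Lending: e^0.1190 − 1 = 12.637%
The lowest effective annual rate is Prairie Savings at 12.274%.

Prairie Savings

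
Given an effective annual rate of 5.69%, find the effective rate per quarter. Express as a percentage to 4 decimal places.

1.3931%

The per-quarter rate i satisfies (1 + i)^4 = 1 + 0.0569.
i = 1.0569^(1/4) − 1 = 0.0139312 = 1.3931%.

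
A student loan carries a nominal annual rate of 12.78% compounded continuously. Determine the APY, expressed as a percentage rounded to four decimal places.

13.6326%

With continuous compounding, EAR = e^0.1278 − 1.
e^0.1278 = 1.136326, so EAR = 0.136326 = 13.6326%.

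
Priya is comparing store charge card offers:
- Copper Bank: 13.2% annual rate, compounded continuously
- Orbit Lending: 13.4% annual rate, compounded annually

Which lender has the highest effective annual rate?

Copper Bank

Copper Bank: e^0.132 − 1 = 14.111%
Orbit Lending: compounded annually, EAR = 13.400%
The highest effective annual rate is Copper Bank at 14.111%.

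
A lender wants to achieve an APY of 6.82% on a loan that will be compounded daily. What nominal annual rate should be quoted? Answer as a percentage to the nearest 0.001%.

(1 + r/365)^365 − 1 = 0.0682, so 1 + r/365 = 1.0682^(1/365).
r/365 = 0.000181, so r = 0.065981 = 6.598%.

6.598%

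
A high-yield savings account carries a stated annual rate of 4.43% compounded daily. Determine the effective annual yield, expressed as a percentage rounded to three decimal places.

4.529%

EAR = (1 + 0.0443/365)^365 − 1.
= 1.045293 − 1 = 4.529%.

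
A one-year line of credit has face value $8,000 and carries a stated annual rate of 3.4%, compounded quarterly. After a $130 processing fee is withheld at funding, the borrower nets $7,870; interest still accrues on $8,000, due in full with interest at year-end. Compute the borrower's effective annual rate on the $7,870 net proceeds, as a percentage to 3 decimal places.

5.152%

Amount owed after one year: 8,000 × (1 + 0.034/4)^4 = 8,000 × 1.034436 = $8,275.49.
Effective rate on net proceeds: 8,275.49 / 7,870 − 1 = 0.051523 = 5.152%.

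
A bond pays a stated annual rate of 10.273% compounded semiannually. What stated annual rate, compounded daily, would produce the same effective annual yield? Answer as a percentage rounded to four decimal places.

10.0192%

EAR = (1 + 0.10273/2)^2 − 1 = 0.105368.
Solve (1 + r/365)^365 = 1.105368: r/365 = 1.105368^(1/365) − 1 = 0.000274, so r = 0.100192 = 10.0192%.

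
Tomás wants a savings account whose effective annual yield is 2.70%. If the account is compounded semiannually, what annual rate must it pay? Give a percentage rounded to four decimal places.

2.6820%

(1 + r/2)^2 − 1 = 0.0270, so 1 + r/2 = 1.0270^(1/2).
r/2 = 0.013410, so r = 0.026820 = 2.6820%.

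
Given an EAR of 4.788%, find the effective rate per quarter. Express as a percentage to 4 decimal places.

1.1761%

The per-quarter rate i satisfies (1 + i)^4 = 1 + 0.04788.
i = 1.04788^(1/4) − 1 = 0.0117609 = 1.1761%.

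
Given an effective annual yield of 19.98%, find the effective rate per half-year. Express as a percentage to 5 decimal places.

The per-half-year rate i satisfies (1 + i)^2 = 1 + 0.1998.
i = 1.1998^(1/2) − 1 = 0.0953538 = 9.53538%.

9.53538%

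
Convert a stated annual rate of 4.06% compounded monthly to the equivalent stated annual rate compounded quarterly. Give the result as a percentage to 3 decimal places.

4.074%

EAR = (1 + 0.0406/12)^12 − 1 = 0.041364.
Solve (1 + r/4)^4 = 1.041364: r/4 = 1.041364^(1/4) − 1 = 0.010184, so r = 0.040738 = 4.074%.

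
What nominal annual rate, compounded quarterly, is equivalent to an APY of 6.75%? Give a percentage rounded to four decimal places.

(1 + r/4)^4 − 1 = 0.0675, so 1 + r/4 = 1.0675^(1/4).
r/4 = 0.016464, so r = 0.065856 = 6.5856%.

6.5856%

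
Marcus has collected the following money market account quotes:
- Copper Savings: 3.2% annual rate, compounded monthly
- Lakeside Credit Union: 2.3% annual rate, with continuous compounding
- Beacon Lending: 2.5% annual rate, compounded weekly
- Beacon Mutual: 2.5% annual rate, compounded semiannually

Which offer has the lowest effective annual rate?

Lakeside Credit Union

Copper Savings: (1 + 0.032/12)^12 − 1 = 3.247%
Lakeside Credit Union: e^0.023 − 1 = 2.327%
Beacon Lending: (1 + 0.025/52)^52 − 1 = 2.531%
Beacon Mutual: (1 + 0.025/2)^2 − 1 = 2.516%
The lowest effective annual rate is Lakeside Credit Union at 2.327%.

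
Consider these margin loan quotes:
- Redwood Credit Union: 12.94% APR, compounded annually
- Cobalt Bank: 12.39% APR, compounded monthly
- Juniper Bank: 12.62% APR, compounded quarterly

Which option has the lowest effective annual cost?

Redwood Credit Union: compounded annually, EAR = 12.940%
Cobalt Bank: (1 + 0.1239/12)^12 − 1 = 13.118%
Juniper Bank: (1 + 0.1262/4)^4 − 1 = 13.230%
The lowest effective annual rate is Redwood Credit Union at 12.940%.

Redwood Credit Union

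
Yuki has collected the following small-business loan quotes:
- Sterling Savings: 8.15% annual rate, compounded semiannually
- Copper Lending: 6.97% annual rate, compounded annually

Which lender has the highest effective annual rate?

Sterling Savings

Sterling Savings: (1 + 0.0815/2)^2 − 1 = 8.316%
Copper Lending: compounded annually, EAR = 6.970%
The highest effective annual rate is Sterling Savings at 8.316%.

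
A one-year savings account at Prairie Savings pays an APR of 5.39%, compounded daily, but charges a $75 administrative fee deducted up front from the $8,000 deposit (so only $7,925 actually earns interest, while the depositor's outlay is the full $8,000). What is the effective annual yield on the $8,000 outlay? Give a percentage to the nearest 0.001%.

Value after one year: 7,925 × (1 + 0.0539/365)^365 = 7,925 × 1.055375 = $8,363.85.
Effective yield on the $8,000 outlay: 8,363.85 / 8,000 − 1 = 0.045481 = 4.548%.

4.548%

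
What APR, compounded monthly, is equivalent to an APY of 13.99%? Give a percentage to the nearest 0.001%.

13.166%

(1 + r/12)^12 − 1 = 0.1399, so 1 + r/12 = 1.1399^(1/12).
r/12 = 0.010971, so r = 0.131658 = 13.166%.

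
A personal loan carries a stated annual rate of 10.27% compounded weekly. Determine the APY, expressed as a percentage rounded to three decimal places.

10.805%

EAR = (1 + 0.1027/52)^52 − 1.
= (1 + 0.001975)^52 − 1 = 1.108047 − 1 = 10.805%.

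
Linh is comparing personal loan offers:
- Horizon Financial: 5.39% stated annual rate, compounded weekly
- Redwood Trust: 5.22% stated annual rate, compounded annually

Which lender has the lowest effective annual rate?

Horizon Financial: (1 + 0.0539/52)^52 − 1 = 5.535%
Redwood Trust: compounded annually, EAR = 5.220%
The lowest effective annual rate is Redwood Trust at 5.220%.

Redwood Trust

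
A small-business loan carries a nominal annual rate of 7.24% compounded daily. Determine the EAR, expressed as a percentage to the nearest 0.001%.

7.508%

EAR = (1 + 0.0724/365)^365 − 1.
= 1.075078 − 1 = 7.508%.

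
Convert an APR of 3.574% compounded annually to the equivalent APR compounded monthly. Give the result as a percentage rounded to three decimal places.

Compounded annually, EAR = nominal = 0.035740.
Solve (1 + r/12)^12 = 1.035740: r/12 = 1.035740^(1/12) − 1 = 0.002931, so r = 0.035168 = 3.517%.

3.517%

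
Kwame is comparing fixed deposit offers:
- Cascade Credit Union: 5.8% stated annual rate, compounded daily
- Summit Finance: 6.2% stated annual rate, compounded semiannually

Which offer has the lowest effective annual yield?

Cascade Credit Union

Cascade Credit Union: (1 + 0.058/365)^365 − 1 = 5.971%
Summit Finance: (1 + 0.062/2)^2 − 1 = 6.296%
The lowest effective annual rate is Cascade Credit Union at 5.971%.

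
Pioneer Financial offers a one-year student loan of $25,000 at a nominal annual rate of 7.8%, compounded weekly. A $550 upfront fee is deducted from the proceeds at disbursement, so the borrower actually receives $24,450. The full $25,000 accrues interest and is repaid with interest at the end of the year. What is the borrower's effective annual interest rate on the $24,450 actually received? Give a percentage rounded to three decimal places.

10.538%

Amount owed after one year: 25,000 × (1 + 0.078/52)^52 = 25,000 × 1.081059 = $27,026.49.
Effective rate on net proceeds: 27,026.49 / 24,450 − 1 = 0.105378 = 10.538%.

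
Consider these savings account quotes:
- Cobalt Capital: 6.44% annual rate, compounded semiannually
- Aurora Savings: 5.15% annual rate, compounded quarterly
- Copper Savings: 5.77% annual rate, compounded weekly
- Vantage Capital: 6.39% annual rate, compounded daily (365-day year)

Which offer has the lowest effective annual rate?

Aurora Savings

Cobalt Capital: (1 + 0.0644/2)^2 − 1 = 6.544%
Aurora Savings: (1 + 0.0515/4)^4 − 1 = 5.250%
Copper Savings: (1 + 0.0577/52)^52 − 1 = 5.936%
Vantage Capital: (1 + 0.0639/365)^365 − 1 = 6.598%
The lowest effective annual rate is Aurora Savings at 5.250%.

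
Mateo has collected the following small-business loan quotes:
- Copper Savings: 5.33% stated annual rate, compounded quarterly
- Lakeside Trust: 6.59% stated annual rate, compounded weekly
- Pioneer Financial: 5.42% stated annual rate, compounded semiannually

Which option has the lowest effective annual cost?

Copper Savings

Copper Savings: (1 + 0.0533/4)^4 − 1 = 5.437%
Lakeside Trust: (1 + 0.0659/52)^52 − 1 = 6.808%
Pioneer Financial: (1 + 0.0542/2)^2 − 1 = 5.493%
The lowest effective annual rate is Copper Savings at 5.437%.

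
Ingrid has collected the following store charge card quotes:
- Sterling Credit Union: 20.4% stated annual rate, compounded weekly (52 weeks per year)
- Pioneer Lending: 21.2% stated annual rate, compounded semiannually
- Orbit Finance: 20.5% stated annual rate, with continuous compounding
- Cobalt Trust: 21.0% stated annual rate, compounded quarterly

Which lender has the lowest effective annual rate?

Pioneer Lending

Sterling Credit Union: (1 + 0.204/52)^52 − 1 = 22.581%
Pioneer Lending: (1 + 0.212/2)^2 − 1 = 22.324%
Orbit Finance: e^0.205 − 1 = 22.753%
Cobalt Trust: (1 + 0.210/4)^4 − 1 = 22.712%
The lowest effective annual rate is Pioneer Lending at 22.324%.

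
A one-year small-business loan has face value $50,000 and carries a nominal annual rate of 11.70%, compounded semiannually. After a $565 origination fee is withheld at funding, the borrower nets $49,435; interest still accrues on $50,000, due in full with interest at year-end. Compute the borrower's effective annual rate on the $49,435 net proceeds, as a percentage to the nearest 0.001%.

13.323%

Amount owed after one year: 50,000 × (1 + 0.1170/2)^2 = 50,000 × 1.120422 = $56,021.11.
Effective rate on net proceeds: 56,021.11 / 49,435 − 1 = 0.133228 = 13.323%.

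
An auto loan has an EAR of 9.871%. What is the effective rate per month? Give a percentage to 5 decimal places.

The per-month rate i satisfies (1 + i)^12 = 1 + 0.09871.
i = 1.09871^(1/12) − 1 = 0.0078756 = 0.78756%.

0.78756%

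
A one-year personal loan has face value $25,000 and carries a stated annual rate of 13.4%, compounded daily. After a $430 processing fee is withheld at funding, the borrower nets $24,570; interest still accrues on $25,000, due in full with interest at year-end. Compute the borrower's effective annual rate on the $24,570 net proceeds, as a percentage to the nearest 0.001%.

16.337%

Amount owed after one year: 25,000 × (1 + 0.134/365)^365 = 25,000 × 1.143365 = $28,584.12.
Effective rate on net proceeds: 28,584.12 / 24,570 − 1 = 0.163375 = 16.337%.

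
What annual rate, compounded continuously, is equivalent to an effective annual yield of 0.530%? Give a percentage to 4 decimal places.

Continuous: nominal r satisfies e^r − 1 = 0.00530.
r = ln(1 + 0.00530) = ln(1.00530) = 0.005286 = 0.5286%.

0.5286%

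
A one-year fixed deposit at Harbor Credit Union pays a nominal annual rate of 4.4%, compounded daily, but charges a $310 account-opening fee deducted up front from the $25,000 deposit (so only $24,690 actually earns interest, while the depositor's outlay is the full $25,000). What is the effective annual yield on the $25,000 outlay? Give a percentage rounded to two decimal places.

Value after one year: 24,690 × (1 + 0.044/365)^365 = 24,690 × 1.044980 = $25,800.55.
Effective yield on the $25,000 outlay: 25,800.55 / 25,000 − 1 = 0.032022 = 3.20%.

3.20%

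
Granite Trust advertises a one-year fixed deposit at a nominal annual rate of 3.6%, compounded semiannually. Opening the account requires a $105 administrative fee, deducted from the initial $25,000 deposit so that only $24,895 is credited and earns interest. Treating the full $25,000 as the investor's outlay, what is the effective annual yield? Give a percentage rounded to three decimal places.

3.197%

Value after one year: 24,895 × (1 + 0.036/2)^2 = 24,895 × 1.036324 = $25,799.29.
Effective yield on the $25,000 outlay: 25,799.29 / 25,000 − 1 = 0.031971 = 3.197%.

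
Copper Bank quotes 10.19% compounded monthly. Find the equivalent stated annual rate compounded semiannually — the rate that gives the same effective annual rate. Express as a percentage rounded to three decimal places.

10.409%

EAR = (1 + 0.1019/12)^12 − 1 = 0.106796.
Solve (1 + r/2)^2 = 1.106796: r/2 = 1.106796^(1/2) − 1 = 0.052044, so r = 0.104088 = 10.409%.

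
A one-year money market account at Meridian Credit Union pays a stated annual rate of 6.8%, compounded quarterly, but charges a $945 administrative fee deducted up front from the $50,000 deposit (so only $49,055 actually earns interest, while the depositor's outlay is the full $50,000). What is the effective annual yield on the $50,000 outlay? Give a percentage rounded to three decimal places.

Value after one year: 49,055 × (1 + 0.068/4)^4 = 49,055 × 1.069754 = $52,476.77.
Effective yield on the $50,000 outlay: 52,476.77 / 50,000 − 1 = 0.049535 = 4.954%.

4.954%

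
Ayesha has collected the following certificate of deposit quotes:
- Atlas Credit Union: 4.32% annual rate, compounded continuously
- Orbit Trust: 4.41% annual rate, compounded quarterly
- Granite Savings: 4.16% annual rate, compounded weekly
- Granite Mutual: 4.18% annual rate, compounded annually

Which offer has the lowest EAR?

Atlas Credit Union: e^0.0432 − 1 = 4.415%
Orbit Trust: (1 + 0.0441/4)^4 − 1 = 4.483%
Granite Savings: (1 + 0.0416/52)^52 − 1 = 4.246%
Granite Mutual: compounded annually, EAR = 4.180%
The lowest effective annual rate is Granite Mutual at 4.180%.

Granite Mutual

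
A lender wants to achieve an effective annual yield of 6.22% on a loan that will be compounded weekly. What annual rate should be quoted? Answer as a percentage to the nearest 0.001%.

6.038%

(1 + r/52)^52 − 1 = 0.0622, so 1 + r/52 = 1.0622^(1/52).
r/52 = 0.001161, so r = 0.060377 = 6.038%.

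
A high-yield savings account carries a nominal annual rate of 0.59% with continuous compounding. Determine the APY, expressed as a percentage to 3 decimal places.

With continuous compounding, EAR = e^0.0059 − 1.
e^0.0059 = 1.005917, so EAR = 0.005917 = 0.592%.

0.592%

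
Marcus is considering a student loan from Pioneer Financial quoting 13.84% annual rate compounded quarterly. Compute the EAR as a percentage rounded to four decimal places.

EAR = (1 + 0.1384/4)^4 − 1.
= (1 + 0.034600)^4 − 1 = 1.145750 − 1 = 14.5750%.

14.5750%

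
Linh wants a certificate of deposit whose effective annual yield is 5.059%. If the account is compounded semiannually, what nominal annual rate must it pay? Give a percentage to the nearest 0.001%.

4.997%

(1 + r/2)^2 − 1 = 0.05059, so 1 + r/2 = 1.05059^(1/2).
r/2 = 0.024983, so r = 0.049966 = 4.997%.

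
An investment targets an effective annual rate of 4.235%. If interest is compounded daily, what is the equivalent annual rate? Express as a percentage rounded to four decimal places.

(1 + r/365)^365 − 1 = 0.04235, so 1 + r/365 = 1.04235^(1/365).
r/365 = 0.000114, so r = 0.041480 = 4.1480%.

4.1480%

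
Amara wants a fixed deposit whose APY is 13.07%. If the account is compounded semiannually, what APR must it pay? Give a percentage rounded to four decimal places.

12.6688%

(1 + r/2)^2 − 1 = 0.1307, so 1 + r/2 = 1.1307^(1/2).
r/2 = 0.063344, so r = 0.126688 = 12.6688%.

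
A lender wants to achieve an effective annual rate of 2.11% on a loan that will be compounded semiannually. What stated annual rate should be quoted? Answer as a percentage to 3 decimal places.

(1 + r/2)^2 − 1 = 0.0211, so 1 + r/2 = 1.0211^(1/2).
r/2 = 0.010495, so r = 0.020990 = 2.099%.

2.099%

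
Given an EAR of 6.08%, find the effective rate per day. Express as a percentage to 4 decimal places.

The per-day rate i satisfies (1 + i)^365 = 1 + 0.0608.
i = 1.0608^(1/365) − 1 = 0.0001617 = 0.0162%.

0.0162%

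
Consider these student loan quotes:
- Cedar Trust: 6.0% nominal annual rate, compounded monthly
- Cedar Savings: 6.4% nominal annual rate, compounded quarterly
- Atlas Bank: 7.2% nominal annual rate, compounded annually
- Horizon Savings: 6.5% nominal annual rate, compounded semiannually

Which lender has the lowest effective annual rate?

Cedar Trust

Cedar Trust: (1 + 0.060/12)^12 − 1 = 6.168%
Cedar Savings: (1 + 0.064/4)^4 − 1 = 6.555%
Atlas Bank: compounded annually, EAR = 7.200%
Horizon Savings: (1 + 0.065/2)^2 − 1 = 6.606%
The lowest effective annual rate is Cedar Trust at 6.168%.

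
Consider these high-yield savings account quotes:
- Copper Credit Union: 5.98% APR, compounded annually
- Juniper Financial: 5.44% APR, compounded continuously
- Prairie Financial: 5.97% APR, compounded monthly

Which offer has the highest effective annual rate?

Prairie Financial

Copper Credit Union: compounded annually, EAR = 5.980%
Juniper Financial: e^0.0544 − 1 = 5.591%
Prairie Financial: (1 + 0.0597/12)^12 − 1 = 6.136%
The highest effective annual rate is Prairie Financial at 6.136%.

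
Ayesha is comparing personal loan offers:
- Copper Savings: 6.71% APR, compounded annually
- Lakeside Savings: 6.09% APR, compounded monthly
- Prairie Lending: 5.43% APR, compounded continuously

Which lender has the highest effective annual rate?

Copper Savings: compounded annually, EAR = 6.710%
Lakeside Savings: (1 + 0.0609/12)^12 − 1 = 6.263%
Prairie Lending: e^0.0543 − 1 = 5.580%
The highest effective annual rate is Copper Savings at 6.710%.

Copper Savings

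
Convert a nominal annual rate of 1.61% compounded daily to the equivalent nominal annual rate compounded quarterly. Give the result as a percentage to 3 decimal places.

1.613%

EAR = (1 + 0.0161/365)^365 − 1 = 0.016230.
Solve (1 + r/4)^4 = 1.016230: r/4 = 1.016230^(1/4) − 1 = 0.004033, so r = 0.016132 = 1.613%.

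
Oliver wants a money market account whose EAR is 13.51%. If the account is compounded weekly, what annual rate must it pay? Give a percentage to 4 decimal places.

12.6875%

(1 + r/52)^52 − 1 = 0.1351, so 1 + r/52 = 1.1351^(1/52).
r/52 = 0.002440, so r = 0.126875 = 12.6875%.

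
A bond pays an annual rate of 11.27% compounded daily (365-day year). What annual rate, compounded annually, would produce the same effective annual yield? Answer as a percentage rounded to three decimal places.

EAR = (1 + 0.1127/365)^365 − 1 = 0.119277.
Compounded annually, the equivalent nominal rate is the EAR itself: 11.928%.

11.928%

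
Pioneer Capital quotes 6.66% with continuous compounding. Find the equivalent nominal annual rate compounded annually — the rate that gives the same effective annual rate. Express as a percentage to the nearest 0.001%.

EAR under continuous compounding: e^0.0666 − 1 = 0.068868.
Compounded annually, the equivalent nominal rate is the EAR itself: 6.887%.

6.887%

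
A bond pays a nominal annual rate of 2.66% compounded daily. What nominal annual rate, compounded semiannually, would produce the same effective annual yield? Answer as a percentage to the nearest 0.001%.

2.678%

EAR = (1 + 0.0266/365)^365 − 1 = 0.026956.
Solve (1 + r/2)^2 = 1.026956: r/2 = 1.026956^(1/2) − 1 = 0.013388, so r = 0.026777 = 2.678%.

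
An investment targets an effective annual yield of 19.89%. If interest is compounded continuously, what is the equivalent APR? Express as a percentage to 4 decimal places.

18.1404%

Continuous: nominal r satisfies e^r − 1 = 0.1989.
r = ln(1 + 0.1989) = ln(1.1989) = 0.181404 = 18.1404%.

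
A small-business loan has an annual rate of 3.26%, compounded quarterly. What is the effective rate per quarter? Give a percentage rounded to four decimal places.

With a nominal annual rate compounded quarterly, the periodic rate is the nominal rate divided by 4.
i = 0.0326 / 4 = 0.0081500 = 0.8150%.

0.8150%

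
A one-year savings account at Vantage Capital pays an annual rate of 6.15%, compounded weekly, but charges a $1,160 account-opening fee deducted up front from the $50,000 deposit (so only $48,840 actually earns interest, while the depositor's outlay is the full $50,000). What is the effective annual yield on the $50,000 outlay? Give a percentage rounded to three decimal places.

Value after one year: 48,840 × (1 + 0.0615/52)^52 = 48,840 × 1.063392 = $51,936.06.
Effective yield on the $50,000 outlay: 51,936.06 / 50,000 − 1 = 0.038721 = 3.872%.

3.872%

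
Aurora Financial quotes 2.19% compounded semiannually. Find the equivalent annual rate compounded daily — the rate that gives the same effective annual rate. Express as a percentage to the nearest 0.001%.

2.178%

EAR = (1 + 0.0219/2)^2 − 1 = 0.022020.
Solve (1 + r/365)^365 = 1.022020: r/365 = 1.022020^(1/365) − 1 = 0.000060, so r = 0.021782 = 2.178%.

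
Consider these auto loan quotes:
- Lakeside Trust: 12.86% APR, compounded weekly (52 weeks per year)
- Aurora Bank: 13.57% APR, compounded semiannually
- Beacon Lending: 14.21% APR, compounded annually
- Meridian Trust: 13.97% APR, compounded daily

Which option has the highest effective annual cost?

Meridian Trust

Lakeside Trust: (1 + 0.1286/52)^52 − 1 = 13.705%
Aurora Bank: (1 + 0.1357/2)^2 − 1 = 14.030%
Beacon Lending: compounded annually, EAR = 14.210%
Meridian Trust: (1 + 0.1397/365)^365 − 1 = 14.990%
The highest effective annual rate is Meridian Trust at 14.990%.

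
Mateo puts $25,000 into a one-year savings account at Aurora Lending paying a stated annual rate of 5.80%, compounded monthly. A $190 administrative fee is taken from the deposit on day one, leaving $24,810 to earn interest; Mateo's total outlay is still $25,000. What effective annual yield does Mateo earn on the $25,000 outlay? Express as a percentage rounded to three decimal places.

Value after one year: 24,810 × (1 + 0.0580/12)^12 = 24,810 × 1.059567 = $26,287.86.
Effective yield on the $25,000 outlay: 26,287.86 / 25,000 − 1 = 0.051514 = 5.151%.

5.151%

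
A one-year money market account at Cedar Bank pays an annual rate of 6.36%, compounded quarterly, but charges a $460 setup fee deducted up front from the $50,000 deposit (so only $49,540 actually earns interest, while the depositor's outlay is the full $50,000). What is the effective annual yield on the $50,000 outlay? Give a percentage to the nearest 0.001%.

Value after one year: 49,540 × (1 + 0.0636/4)^4 = 49,540 × 1.065133 = $52,766.69.
Effective yield on the $50,000 outlay: 52,766.69 / 50,000 − 1 = 0.055334 = 5.533%.

5.533%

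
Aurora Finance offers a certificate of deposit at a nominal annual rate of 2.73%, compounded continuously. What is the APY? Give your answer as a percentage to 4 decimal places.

With continuous compounding, EAR = e^0.0273 − 1.
e^0.0273 = 1.027676, so EAR = 0.027676 = 2.7676%.

2.7676%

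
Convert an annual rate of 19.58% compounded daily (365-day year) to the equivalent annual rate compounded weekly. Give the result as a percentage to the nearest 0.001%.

EAR = (1 + 0.1958/365)^365 − 1 = 0.216220.
Solve (1 + r/52)^52 = 1.216220: r/52 = 1.216220^(1/52) − 1 = 0.003771, so r = 0.196116 = 19.612%.

19.612%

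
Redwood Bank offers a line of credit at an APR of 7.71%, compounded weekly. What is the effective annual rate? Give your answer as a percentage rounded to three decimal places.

EAR = (1 + 0.0771/52)^52 − 1.
= (1 + 0.001483)^52 − 1 = 1.080088 − 1 = 8.009%.

8.009%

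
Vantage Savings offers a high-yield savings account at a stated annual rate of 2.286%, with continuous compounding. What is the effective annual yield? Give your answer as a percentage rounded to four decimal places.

With continuous compounding, EAR = e^0.02286 − 1.
e^0.02286 = 1.023123, so EAR = 0.023123 = 2.3123%.

2.3123%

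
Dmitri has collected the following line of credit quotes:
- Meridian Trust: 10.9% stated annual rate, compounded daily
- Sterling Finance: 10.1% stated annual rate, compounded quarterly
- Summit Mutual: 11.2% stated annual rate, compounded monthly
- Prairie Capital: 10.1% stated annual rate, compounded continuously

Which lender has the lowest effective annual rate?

Sterling Finance

Meridian Trust: (1 + 0.109/365)^365 − 1 = 11.514%
Sterling Finance: (1 + 0.101/4)^4 − 1 = 10.489%
Summit Mutual: (1 + 0.112/12)^12 − 1 = 11.793%
Prairie Capital: e^0.101 − 1 = 10.628%
The lowest effective annual rate is Sterling Finance at 10.489%.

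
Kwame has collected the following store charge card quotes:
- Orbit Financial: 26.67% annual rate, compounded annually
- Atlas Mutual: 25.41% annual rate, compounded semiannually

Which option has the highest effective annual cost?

Atlas Mutual

Orbit Financial: compounded annually, EAR = 26.670%
Atlas Mutual: (1 + 0.2541/2)^2 − 1 = 27.024%
The highest effective annual rate is Atlas Mutual at 27.024%.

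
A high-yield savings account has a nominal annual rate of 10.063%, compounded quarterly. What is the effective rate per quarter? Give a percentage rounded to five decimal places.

With a nominal annual rate compounded quarterly, the periodic rate is the nominal rate divided by 4.
i = 0.10063 / 4 = 0.0251575 = 2.51575%.

2.51575%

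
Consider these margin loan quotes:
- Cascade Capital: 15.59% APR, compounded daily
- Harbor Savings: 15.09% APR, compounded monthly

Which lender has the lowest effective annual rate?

Harbor Savings

Cascade Capital: (1 + 0.1559/365)^365 − 1 = 16.867%
Harbor Savings: (1 + 0.1509/12)^12 − 1 = 16.179%
The lowest effective annual rate is Harbor Savings at 16.179%.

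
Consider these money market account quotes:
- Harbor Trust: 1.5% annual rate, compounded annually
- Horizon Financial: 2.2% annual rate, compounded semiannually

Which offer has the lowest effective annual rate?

Harbor Trust: compounded annually, EAR = 1.500%
Horizon Financial: (1 + 0.022/2)^2 − 1 = 2.212%
The lowest effective annual rate is Harbor Trust at 1.500%.

Harbor Trust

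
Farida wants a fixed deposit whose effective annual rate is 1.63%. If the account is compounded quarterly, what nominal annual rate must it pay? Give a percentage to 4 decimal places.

1.6201%

(1 + r/4)^4 − 1 = 0.0163, so 1 + r/4 = 1.0163^(1/4).
r/4 = 0.004050, so r = 0.016201 = 1.6201%.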